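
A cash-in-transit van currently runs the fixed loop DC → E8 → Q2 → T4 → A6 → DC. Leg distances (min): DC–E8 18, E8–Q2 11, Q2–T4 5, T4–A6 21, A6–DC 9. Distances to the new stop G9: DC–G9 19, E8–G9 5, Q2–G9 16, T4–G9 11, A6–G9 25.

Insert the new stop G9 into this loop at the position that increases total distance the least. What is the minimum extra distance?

Minimum extra distance: 6 min, inserting G9 between DC and E8.

Insertion cost between consecutive stops i–j is d(i,G9) + d(G9,j) − d(i,j):
  between DC and E8: 19 + 5 − 18 = 6
  between E8 and Q2: 5 + 16 − 11 = 10
  between Q2 and T4: 16 + 11 − 5 = 22
  between T4 and A6: 11 + 25 − 21 = 15
  between A6 and DC: 25 + 19 − 9 = 35
Cheapest insertion is between DC and E8, adding 6.
New total = 64 + 6 = 70.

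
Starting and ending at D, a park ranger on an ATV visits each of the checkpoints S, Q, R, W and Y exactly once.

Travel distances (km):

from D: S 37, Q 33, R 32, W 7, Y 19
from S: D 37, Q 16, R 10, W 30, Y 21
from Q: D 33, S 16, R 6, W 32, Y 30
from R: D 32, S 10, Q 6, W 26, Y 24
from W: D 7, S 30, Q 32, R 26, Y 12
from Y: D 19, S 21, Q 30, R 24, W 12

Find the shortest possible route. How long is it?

With 5 stops there are 5!/2 = 60 distinct round trips (a route and its reverse cost the same).
D - S - Q - R - W - Y - D: 37+16+6+26+12+19 = 116
D - S - Q - R - Y - W - D: 37+16+6+24+12+7 = 102
D - S - Q - W - R - Y - D: 37+16+32+26+24+19 = 154
D - S - Q - W - Y - R - D: 37+16+32+12+24+32 = 153
D - S - Q - Y - R - W - D: 37+16+30+24+26+7 = 140
D - S - Q - Y - W - R - D: 37+16+30+12+26+32 = 153
D - S - R - Q - W - Y - D: 37+10+6+32+12+19 = 116
D - S - R - Q - Y - W - D: 37+10+6+30+12+7 = 102
D - S - R - W - Q - Y - D: 37+10+26+32+30+19 = 154
D - S - R - W - Y - Q - D: 37+10+26+12+30+33 = 148
D - S - R - Y - Q - W - D: 37+10+24+30+32+7 = 140
D - S - R - Y - W - Q - D: 37+10+24+12+32+33 = 148
D - S - W - Q - R - Y - D: 37+30+32+6+24+19 = 148
D - S - W - Q - Y - R - D: 37+30+32+30+24+32 = 185
… (46 more)
D - Q - R - S - Y - W - D: 33+6+10+21+12+7 = 89  ← best
The minimum is 89.
One optimal route: D → Q → R → S → Y → W → D (or its reverse).

Minimum total distance: 89 km.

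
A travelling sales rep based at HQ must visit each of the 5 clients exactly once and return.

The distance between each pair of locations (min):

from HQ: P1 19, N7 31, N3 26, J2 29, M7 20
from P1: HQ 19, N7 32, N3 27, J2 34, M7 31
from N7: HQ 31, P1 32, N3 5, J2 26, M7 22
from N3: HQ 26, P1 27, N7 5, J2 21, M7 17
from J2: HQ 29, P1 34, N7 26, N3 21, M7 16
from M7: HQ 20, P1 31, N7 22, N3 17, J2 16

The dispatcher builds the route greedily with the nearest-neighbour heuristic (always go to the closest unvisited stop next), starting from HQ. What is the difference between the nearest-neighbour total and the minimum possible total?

The nearest-neighbour route is 5 min longer than optimal.

HQ: P1=19, M7=20, N3=26, J2=29, N7=31 ⇒ P1
P1: N3=27, M7=31, N7=32, J2=34 ⇒ N3
N3: N7=5, M7=17, J2=21 ⇒ N7
N7: M7=22, J2=26 ⇒ M7
M7: J2=16 ⇒ J2
NN route HQ → P1 → N3 → N7 → M7 → J2 → HQ costs 118.
Optimal: HQ → P1 → N7 → N3 → J2 → M7 → HQ costs 113 (by enumerating all 60 distinct tours).
Excess = 118 − 113 = 5.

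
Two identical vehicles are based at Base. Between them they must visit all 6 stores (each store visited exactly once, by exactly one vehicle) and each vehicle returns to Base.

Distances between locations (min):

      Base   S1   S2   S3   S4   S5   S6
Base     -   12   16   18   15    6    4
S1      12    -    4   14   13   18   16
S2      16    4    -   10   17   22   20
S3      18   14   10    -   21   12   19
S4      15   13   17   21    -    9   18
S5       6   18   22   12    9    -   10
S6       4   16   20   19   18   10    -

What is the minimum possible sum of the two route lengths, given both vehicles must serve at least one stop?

Minimum combined distance: 68 min.

Check every non-empty split of the stops between the two vehicles; for each half take its own optimal tour:
  {S1} + {S2, S3, S4, S5, S6}: 24 + 65 = 89
  {S2} + {S1, S3, S4, S5, S6}: 32 + 65 = 97
  {S1, S2} + {S3, S4, S5, S6}: 32 + 59 = 91
  {S3} + {S1, S2, S4, S5, S6}: 36 + 56 = 92
  {S1, S3} + {S2, S4, S5, S6}: 44 + 56 = 100
  {S2, S3} + {S1, S4, S5, S6}: 44 + 48 = 92
  … (31 splits in total)
  {S1, S2, S3, S4, S5} + {S6}: 60 + 8 = 68  ← best
Best: vehicle 1 Base → S3 → S2 → S1 → S4 → S5 → Base = 60; vehicle 2 Base → S6 → Base = 8; combined 68.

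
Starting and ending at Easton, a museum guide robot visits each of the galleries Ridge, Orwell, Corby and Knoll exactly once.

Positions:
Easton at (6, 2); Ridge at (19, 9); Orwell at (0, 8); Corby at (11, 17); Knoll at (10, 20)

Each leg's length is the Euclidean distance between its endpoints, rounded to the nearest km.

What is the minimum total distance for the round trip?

Easton→Ridge→Orwell→Corby→Knoll→Easton: 15+19+14+3+18 = 69
Easton→Ridge→Orwell→Knoll→Corby→Easton: 15+19+16+3+16 = 69
Easton→Ridge→Corby→Orwell→Knoll→Easton: 15+11+14+16+18 = 74
Easton→Ridge→Corby→Knoll→Orwell→Easton: 15+11+3+16+8 = 53
Easton→Ridge→Knoll→Orwell→Corby→Easton: 15+14+16+14+16 = 75
Easton→Ridge→Knoll→Corby→Orwell→Easton: 15+14+3+14+8 = 54
Easton→Orwell→Ridge→Corby→Knoll→Easton: 8+19+11+3+18 = 59
Easton→Orwell→Ridge→Knoll→Corby→Easton: 8+19+14+3+16 = 60
Easton→Orwell→Corby→Ridge→Knoll→Easton: 8+14+11+14+18 = 65
Easton→Orwell→Knoll→Ridge→Corby→Easton: 8+16+14+11+16 = 65
Easton→Corby→Ridge→Orwell→Knoll→Easton: 16+11+19+16+18 = 80
Easton→Corby→Orwell→Ridge→Knoll→Easton: 16+14+19+14+18 = 81
The minimum is 53.
One optimal route: Easton → Ridge → Corby → Knoll → Orwell → Easton (or its reverse).

Shortest round trip = 53 km.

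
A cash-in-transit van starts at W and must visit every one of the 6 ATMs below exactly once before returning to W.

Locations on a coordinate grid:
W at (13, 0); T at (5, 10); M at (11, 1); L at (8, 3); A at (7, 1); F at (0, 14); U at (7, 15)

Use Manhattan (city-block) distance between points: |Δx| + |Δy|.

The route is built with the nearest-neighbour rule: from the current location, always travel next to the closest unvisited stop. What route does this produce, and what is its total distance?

Total distance 62 via the nearest-neighbour route W → M → A → L → T → U → F → W.

At W the remaining stops are M 3, A 7, L 8, T 18, U 21, F 27; go to M.
At M the remaining stops are A 4, L 5, T 15, U 18, F 24; go to A.
At A the remaining stops are L 3, T 11, U 14, F 20; go to L.
At L the remaining stops are T 10, U 13, F 19; go to T.
At T the remaining stops are U 7, F 9; go to U.
At U the remaining stops are F 8; go to F.
Return F→W: 27.
Total = 3 + 4 + 3 + 10 + 7 + 8 + 27 = 62.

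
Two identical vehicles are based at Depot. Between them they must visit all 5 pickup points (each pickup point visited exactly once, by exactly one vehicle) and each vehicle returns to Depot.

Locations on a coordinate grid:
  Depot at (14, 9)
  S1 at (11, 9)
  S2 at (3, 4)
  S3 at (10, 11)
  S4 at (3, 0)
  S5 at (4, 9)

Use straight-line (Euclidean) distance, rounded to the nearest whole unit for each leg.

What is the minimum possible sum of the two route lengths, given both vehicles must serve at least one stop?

39 — the smallest possible combined total.

Try each way of splitting the stops between the two vehicles (each non-empty) and, for each split, find the best tour for each vehicle:
  {S1} + {S2, S3, S4, S5}: 6 + 33 = 39
  {S2} + {S1, S3, S4, S5}: 24 + 34 = 58
  {S1, S2} + {S3, S4, S5}: 24 + 33 = 57
  {S3} + {S1, S2, S4, S5}: 8 + 33 = 41
  {S1, S3} + {S2, S4, S5}: 9 + 33 = 42
  {S2, S3} + {S1, S4, S5}: 26 + 33 = 59
  … (15 splits in total)
Best: vehicle 1 Depot → S1 → Depot = 6; vehicle 2 Depot → S3 → S5 → S2 → S4 → Depot = 33; combined 39.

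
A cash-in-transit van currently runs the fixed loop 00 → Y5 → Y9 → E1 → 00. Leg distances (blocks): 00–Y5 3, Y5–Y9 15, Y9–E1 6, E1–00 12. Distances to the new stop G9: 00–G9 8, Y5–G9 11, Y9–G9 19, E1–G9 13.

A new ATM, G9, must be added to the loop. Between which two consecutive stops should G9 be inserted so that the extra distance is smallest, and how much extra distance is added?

Adding 9 blocks by placing G9 on the E1–00 leg.

Insertion cost between consecutive stops i–j is d(i,G9) + d(G9,j) − d(i,j):
  between 00 and Y5: 8 + 11 − 3 = 16
  between Y5 and Y9: 11 + 19 − 15 = 15
  between Y9 and E1: 19 + 13 − 6 = 26
  between E1 and 00: 13 + 8 − 12 = 9
Cheapest insertion is between E1 and 00, adding 9.
New total = 36 + 9 = 45.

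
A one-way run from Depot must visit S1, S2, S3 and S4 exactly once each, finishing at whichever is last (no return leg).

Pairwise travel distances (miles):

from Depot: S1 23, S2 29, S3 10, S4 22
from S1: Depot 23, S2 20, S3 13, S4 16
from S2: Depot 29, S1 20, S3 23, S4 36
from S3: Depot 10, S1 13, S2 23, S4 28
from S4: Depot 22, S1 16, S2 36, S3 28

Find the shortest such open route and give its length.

Minimum one-way distance = 69 miles.

There are 4! = 24 possible orderings.
Depot - S1 - S2 - S3 - S4: 23+20+23+28 = 94
Depot - S1 - S2 - S4 - S3: 23+20+36+28 = 107
Depot - S1 - S3 - S2 - S4: 23+13+23+36 = 95
Depot - S1 - S3 - S4 - S2: 23+13+28+36 = 100
Depot - S1 - S4 - S2 - S3: 23+16+36+23 = 98
Depot - S1 - S4 - S3 - S2: 23+16+28+23 = 90
Depot - S2 - S1 - S3 - S4: 29+20+13+28 = 90
Depot - S2 - S1 - S4 - S3: 29+20+16+28 = 93
Depot - S2 - S3 - S1 - S4: 29+23+13+16 = 81
Depot - S2 - S3 - S4 - S1: 29+23+28+16 = 96
Depot - S2 - S4 - S1 - S3: 29+36+16+13 = 94
Depot - S2 - S4 - S3 - S1: 29+36+28+13 = 106
Depot - S3 - S1 - S2 - S4: 10+13+20+36 = 79
Depot - S3 - S1 - S4 - S2: 10+13+16+36 = 75
… (10 more)
Depot - S3 - S2 - S1 - S4: 10+23+20+16 = 69  ← best
The minimum is 69.
One shortest path: Depot → S3 → S2 → S1 → S4.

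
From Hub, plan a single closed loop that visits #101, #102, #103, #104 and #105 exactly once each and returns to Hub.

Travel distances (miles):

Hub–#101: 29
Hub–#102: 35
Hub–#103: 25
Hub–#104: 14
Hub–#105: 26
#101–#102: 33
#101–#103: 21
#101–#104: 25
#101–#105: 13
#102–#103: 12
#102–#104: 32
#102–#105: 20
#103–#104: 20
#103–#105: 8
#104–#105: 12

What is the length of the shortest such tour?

With 5 stops there are 5!/2 = 60 distinct round trips (a route and its reverse cost the same).
Hub-#101-#102-#103-#104-#105-Hub: 29+33+12+20+12+26 = 132
Hub-#101-#102-#103-#105-#104-Hub: 29+33+12+8+12+14 = 108
Hub-#101-#102-#104-#103-#105-Hub: 29+33+32+20+8+26 = 148
Hub-#101-#102-#104-#105-#103-Hub: 29+33+32+12+8+25 = 139
Hub-#101-#102-#105-#103-#104-Hub: 29+33+20+8+20+14 = 124
Hub-#101-#102-#105-#104-#103-Hub: 29+33+20+12+20+25 = 139
Hub-#101-#103-#102-#104-#105-Hub: 29+21+12+32+12+26 = 132
Hub-#101-#103-#102-#105-#104-Hub: 29+21+12+20+12+14 = 108
Hub-#101-#103-#104-#102-#105-Hub: 29+21+20+32+20+26 = 148
Hub-#101-#103-#104-#105-#102-Hub: 29+21+20+12+20+35 = 137
Hub-#101-#103-#105-#102-#104-Hub: 29+21+8+20+32+14 = 124
Hub-#101-#103-#105-#104-#102-Hub: 29+21+8+12+32+35 = 137
Hub-#101-#104-#102-#103-#105-Hub: 29+25+32+12+8+26 = 132
Hub-#101-#104-#102-#105-#103-Hub: 29+25+32+20+8+25 = 139
… (46 more)
Hub-#102-#103-#101-#105-#104-Hub: 35+12+21+13+12+14 = 107  ← best
The minimum is 107.
One optimal route: Hub → #102 → #103 → #101 → #105 → #104 → Hub (or its reverse).

Minimum total distance: 107 miles.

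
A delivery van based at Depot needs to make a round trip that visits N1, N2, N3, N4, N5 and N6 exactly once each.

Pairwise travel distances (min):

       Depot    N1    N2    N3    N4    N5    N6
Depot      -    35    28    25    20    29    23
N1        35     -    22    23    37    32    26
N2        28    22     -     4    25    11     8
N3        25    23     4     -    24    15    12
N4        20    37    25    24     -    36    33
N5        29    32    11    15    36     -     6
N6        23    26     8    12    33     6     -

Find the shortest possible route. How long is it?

124 min — the shortest possible round trip.

There are 360 distinct closed tours to check (reversals are equivalent).
Depot→N1→N2→N3→N4→N5→N6→Depot: 35+22+4+24+36+6+23 = 150
Depot→N1→N2→N3→N4→N6→N5→Depot: 35+22+4+24+33+6+29 = 153
Depot→N1→N2→N3→N5→N4→N6→Depot: 35+22+4+15+36+33+23 = 168
Depot→N1→N2→N3→N5→N6→N4→Depot: 35+22+4+15+6+33+20 = 135
Depot→N1→N2→N3→N6→N4→N5→Depot: 35+22+4+12+33+36+29 = 171
Depot→N1→N2→N3→N6→N5→N4→Depot: 35+22+4+12+6+36+20 = 135
Depot→N1→N2→N4→N3→N5→N6→Depot: 35+22+25+24+15+6+23 = 150
Depot→N1→N2→N4→N3→N6→N5→Depot: 35+22+25+24+12+6+29 = 153
… (352 more)
Depot→N4→N1→N3→N2→N5→N6→Depot: 20+37+23+4+11+6+23 = 124  ← best
The minimum is 124.
One optimal route: Depot → N4 → N1 → N3 → N2 → N5 → N6 → Depot (or its reverse).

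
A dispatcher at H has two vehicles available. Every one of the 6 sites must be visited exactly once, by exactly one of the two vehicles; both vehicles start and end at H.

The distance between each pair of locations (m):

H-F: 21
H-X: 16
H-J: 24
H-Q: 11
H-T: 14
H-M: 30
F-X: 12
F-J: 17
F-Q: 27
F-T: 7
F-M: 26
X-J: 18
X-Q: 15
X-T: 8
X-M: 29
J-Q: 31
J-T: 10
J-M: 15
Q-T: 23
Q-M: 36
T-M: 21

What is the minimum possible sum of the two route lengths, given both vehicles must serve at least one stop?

Minimum combined distance: 112 m.

Try each way of splitting the stops between the two vehicles (each non-empty) and, for each split, find the best tour for each vehicle:
  {F} + {X, J, Q, T, M}: 42 + 89 = 131
  {X} + {F, J, Q, T, M}: 32 + 100 = 132
  {F, X} + {J, Q, T, M}: 49 + 86 = 135
  {J} + {F, X, Q, T, M}: 48 + 96 = 144
  {F, J} + {X, Q, T, M}: 62 + 85 = 147
  {X, J} + {F, Q, T, M}: 58 + 94 = 152
  … (31 splits in total)
  {Q} + {F, X, J, T, M}: 22 + 90 = 112  ← best
Best: vehicle 1 H → Q → H = 22; vehicle 2 H → X → F → T → J → M → H = 90; combined 112.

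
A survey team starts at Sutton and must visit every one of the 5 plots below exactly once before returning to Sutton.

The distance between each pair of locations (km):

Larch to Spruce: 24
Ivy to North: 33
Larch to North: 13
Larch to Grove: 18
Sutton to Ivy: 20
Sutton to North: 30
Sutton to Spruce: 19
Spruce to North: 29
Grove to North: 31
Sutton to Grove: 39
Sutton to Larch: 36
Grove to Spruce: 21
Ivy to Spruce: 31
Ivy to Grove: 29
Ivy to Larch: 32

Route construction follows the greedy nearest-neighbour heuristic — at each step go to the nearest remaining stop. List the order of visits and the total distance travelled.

Sutton → [Spruce:19 / Ivy:20 / North:30 / Larch:36 / Grove:39] → Spruce (19)
Spruce → [Grove:21 / Larch:24 / North:29 / Ivy:31] → Grove (21)
Grove → [Larch:18 / Ivy:29 / North:31] → Larch (18)
Larch → [North:13 / Ivy:32] → North (13)
North → [Ivy:33] → Ivy (33)
Return Ivy→Sutton: 20.
Total = 19 + 21 + 18 + 13 + 33 + 20 = 124.

Nearest-neighbour total = 124 km; route Sutton → Spruce → Grove → Larch → North → Ivy → Sutton.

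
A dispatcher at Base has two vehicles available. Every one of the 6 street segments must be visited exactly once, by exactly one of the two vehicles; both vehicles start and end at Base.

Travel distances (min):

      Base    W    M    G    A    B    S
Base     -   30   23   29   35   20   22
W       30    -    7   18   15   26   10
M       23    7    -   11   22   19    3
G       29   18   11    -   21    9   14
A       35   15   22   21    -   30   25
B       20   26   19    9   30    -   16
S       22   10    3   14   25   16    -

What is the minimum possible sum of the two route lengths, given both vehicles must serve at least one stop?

Try each way of splitting the stops between the two vehicles (each non-empty) and, for each split, find the best tour for each vehicle:
  {W} + {M, G, A, B, S}: 60 + 97 = 157
  {M} + {W, G, A, B, S}: 46 + 97 = 143
  {W, M} + {G, A, B, S}: 60 + 97 = 157
  {G} + {W, M, A, B, S}: 58 + 96 = 154
  {W, G} + {M, A, B, S}: 77 + 96 = 173
  {M, G} + {W, A, B, S}: 63 + 96 = 159
  … (31 splits in total)
  {B} + {W, M, G, A, S}: 40 + 97 = 137  ← best
Best: vehicle 1 Base → B → Base = 40; vehicle 2 Base → G → A → W → M → S → Base = 97; combined 137.

137 min — the smallest possible combined total.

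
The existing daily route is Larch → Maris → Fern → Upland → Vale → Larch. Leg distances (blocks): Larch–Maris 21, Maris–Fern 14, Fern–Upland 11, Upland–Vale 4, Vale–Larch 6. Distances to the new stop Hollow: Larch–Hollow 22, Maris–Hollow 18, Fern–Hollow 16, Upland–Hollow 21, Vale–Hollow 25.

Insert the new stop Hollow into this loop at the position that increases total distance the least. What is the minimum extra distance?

Insertion cost between consecutive stops i–j is d(i,Hollow) + d(Hollow,j) − d(i,j):
  between Larch and Maris: 22 + 18 − 21 = 19
  between Maris and Fern: 18 + 16 − 14 = 20
  between Fern and Upland: 16 + 21 − 11 = 26
  between Upland and Vale: 21 + 25 − 4 = 42
  between Vale and Larch: 25 + 22 − 6 = 41
Cheapest insertion is between Larch and Maris, adding 19.
New total = 56 + 19 = 75.

Adding 19 blocks by placing Hollow on the Larch–Maris leg.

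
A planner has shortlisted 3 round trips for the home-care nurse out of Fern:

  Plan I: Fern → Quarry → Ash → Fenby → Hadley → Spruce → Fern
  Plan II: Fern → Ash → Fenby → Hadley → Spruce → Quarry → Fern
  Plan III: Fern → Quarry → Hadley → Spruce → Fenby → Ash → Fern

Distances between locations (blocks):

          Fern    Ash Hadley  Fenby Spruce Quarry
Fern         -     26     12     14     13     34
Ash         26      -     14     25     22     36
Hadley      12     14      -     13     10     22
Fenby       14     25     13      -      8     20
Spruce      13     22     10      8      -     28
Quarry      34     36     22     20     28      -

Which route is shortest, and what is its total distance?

125 blocks — Plan III is the shortest.

Plan I: 34 + 36 + 25 + 13 + 10 + 13 = 131
Plan II: 26 + 25 + 13 + 10 + 28 + 34 = 136
Plan III: 34 + 22 + 10 + 8 + 25 + 26 = 125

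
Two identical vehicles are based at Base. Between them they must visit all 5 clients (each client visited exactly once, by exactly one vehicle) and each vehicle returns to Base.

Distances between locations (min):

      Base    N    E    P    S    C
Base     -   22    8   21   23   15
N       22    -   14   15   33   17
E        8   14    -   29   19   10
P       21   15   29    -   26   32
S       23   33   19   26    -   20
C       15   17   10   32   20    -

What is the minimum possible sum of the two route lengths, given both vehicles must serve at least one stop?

Check every non-empty split of the stops between the two vehicles; for each half take its own optimal tour:
  {N} + {E, P, S, C}: 44 + 85 = 129
  {E} + {N, P, S, C}: 16 + 96 = 112
  {N, E} + {P, S, C}: 44 + 82 = 126
  {P} + {N, E, S, C}: 42 + 82 = 124
  {N, P} + {E, S, C}: 58 + 61 = 119
  {E, P} + {N, S, C}: 58 + 82 = 140
  … (15 splits in total)
Best: vehicle 1 Base → E → Base = 16; vehicle 2 Base → P → N → C → S → Base = 96; combined 112.

Minimum combined distance: 112 min.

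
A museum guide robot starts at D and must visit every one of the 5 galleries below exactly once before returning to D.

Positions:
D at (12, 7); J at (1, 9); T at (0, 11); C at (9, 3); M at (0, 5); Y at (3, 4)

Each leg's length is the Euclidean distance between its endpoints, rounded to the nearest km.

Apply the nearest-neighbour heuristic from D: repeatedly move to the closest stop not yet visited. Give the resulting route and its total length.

33 km along D → C → Y → M → J → T → D.

At D the remaining stops are C 5, Y 9, J 11, M 12, T 13; go to C.
At C the remaining stops are Y 6, M 9, J 10, T 12; go to Y.
At Y the remaining stops are M 3, J 5, T 8; go to M.
At M the remaining stops are J 4, T 6; go to J.
At J the remaining stops are T 2; go to T.
Return T→D: 13.
Total = 5 + 6 + 3 + 4 + 2 + 13 = 33.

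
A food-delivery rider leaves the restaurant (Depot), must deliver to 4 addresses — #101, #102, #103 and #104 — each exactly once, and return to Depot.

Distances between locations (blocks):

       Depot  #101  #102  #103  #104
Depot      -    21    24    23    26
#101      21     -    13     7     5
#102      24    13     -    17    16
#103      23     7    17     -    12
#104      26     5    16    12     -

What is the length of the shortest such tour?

Shortest round trip = 75 blocks.

With 4 stops there are 4!/2 = 12 distinct round trips (a route and its reverse cost the same).
Depot-#101-#102-#103-#104-Depot: 21+13+17+12+26 = 89
Depot-#101-#102-#104-#103-Depot: 21+13+16+12+23 = 85
Depot-#101-#103-#102-#104-Depot: 21+7+17+16+26 = 87
Depot-#101-#103-#104-#102-Depot: 21+7+12+16+24 = 80
Depot-#101-#104-#102-#103-Depot: 21+5+16+17+23 = 82
Depot-#101-#104-#103-#102-Depot: 21+5+12+17+24 = 79
Depot-#102-#101-#103-#104-Depot: 24+13+7+12+26 = 82
Depot-#102-#101-#104-#103-Depot: 24+13+5+12+23 = 77
Depot-#102-#103-#101-#104-Depot: 24+17+7+5+26 = 79
Depot-#102-#104-#101-#103-Depot: 24+16+5+7+23 = 75
Depot-#103-#101-#102-#104-Depot: 23+7+13+16+26 = 85
Depot-#103-#102-#101-#104-Depot: 23+17+13+5+26 = 84
The minimum is 75.
One optimal route: Depot → #102 → #104 → #101 → #103 → Depot (or its reverse).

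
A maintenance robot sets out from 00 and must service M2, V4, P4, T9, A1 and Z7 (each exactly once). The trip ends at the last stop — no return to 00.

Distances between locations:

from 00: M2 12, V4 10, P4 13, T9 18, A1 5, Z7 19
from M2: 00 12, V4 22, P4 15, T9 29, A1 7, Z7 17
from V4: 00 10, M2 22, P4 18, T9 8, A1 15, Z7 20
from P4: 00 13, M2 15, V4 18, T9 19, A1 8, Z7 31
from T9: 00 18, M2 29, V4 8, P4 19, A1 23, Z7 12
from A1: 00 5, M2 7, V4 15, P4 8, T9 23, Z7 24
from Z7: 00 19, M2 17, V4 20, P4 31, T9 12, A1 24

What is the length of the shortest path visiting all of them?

There are 6! = 720 possible orderings.
00 → M2 → V4 → P4 → T9 → A1 → Z7: 12+22+18+19+23+24 = 118
00 → M2 → V4 → P4 → T9 → Z7 → A1: 12+22+18+19+12+24 = 107
00 → M2 → V4 → P4 → A1 → T9 → Z7: 12+22+18+8+23+12 = 95
00 → M2 → V4 → P4 → A1 → Z7 → T9: 12+22+18+8+24+12 = 96
00 → M2 → V4 → P4 → Z7 → T9 → A1: 12+22+18+31+12+23 = 118
00 → M2 → V4 → P4 → Z7 → A1 → T9: 12+22+18+31+24+23 = 130
00 → M2 → V4 → T9 → P4 → A1 → Z7: 12+22+8+19+8+24 = 93
00 → M2 → V4 → T9 → P4 → Z7 → A1: 12+22+8+19+31+24 = 116
… (712 more)
00 → V4 → T9 → Z7 → M2 → A1 → P4: 10+8+12+17+7+8 = 62  ← best
The minimum is 62.
One shortest path: 00 → V4 → T9 → Z7 → M2 → A1 → P4.

Shortest open route: 62.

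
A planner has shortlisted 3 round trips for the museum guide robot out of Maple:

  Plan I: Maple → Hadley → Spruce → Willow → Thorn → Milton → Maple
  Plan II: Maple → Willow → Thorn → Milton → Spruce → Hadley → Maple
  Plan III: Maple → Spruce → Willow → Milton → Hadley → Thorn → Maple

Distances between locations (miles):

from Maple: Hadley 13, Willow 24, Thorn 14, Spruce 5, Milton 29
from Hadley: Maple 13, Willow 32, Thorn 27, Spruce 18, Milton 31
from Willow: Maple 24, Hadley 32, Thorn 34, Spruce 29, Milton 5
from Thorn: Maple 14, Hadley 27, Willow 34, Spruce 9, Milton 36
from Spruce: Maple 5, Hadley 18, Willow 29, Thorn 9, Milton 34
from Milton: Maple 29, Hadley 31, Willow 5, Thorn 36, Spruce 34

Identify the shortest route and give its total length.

Plan I: 13 + 18 + 29 + 34 + 36 + 29 = 159
Plan II: 24 + 34 + 36 + 34 + 18 + 13 = 159
Plan III: 5 + 29 + 5 + 31 + 27 + 14 = 111

111 miles — Plan III is the shortest.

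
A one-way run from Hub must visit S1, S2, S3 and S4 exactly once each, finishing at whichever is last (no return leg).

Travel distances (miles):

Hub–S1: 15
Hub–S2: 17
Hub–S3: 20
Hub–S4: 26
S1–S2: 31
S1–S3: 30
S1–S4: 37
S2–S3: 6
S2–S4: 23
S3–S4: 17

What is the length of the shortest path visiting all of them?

Minimum one-way distance = 69 miles.

There are 4! = 24 possible orderings.
Hub - S1 - S2 - S3 - S4: 15+31+6+17 = 69
Hub - S1 - S2 - S4 - S3: 15+31+23+17 = 86
Hub - S1 - S3 - S2 - S4: 15+30+6+23 = 74
Hub - S1 - S3 - S4 - S2: 15+30+17+23 = 85
Hub - S1 - S4 - S2 - S3: 15+37+23+6 = 81
Hub - S1 - S4 - S3 - S2: 15+37+17+6 = 75
Hub - S2 - S1 - S3 - S4: 17+31+30+17 = 95
Hub - S2 - S1 - S4 - S3: 17+31+37+17 = 102
Hub - S2 - S3 - S1 - S4: 17+6+30+37 = 90
Hub - S2 - S3 - S4 - S1: 17+6+17+37 = 77
Hub - S2 - S4 - S1 - S3: 17+23+37+30 = 107
Hub - S2 - S4 - S3 - S1: 17+23+17+30 = 87
Hub - S3 - S1 - S2 - S4: 20+30+31+23 = 104
Hub - S3 - S1 - S4 - S2: 20+30+37+23 = 110
… (10 more)
The minimum is 69.
One shortest path: Hub → S1 → S2 → S3 → S4.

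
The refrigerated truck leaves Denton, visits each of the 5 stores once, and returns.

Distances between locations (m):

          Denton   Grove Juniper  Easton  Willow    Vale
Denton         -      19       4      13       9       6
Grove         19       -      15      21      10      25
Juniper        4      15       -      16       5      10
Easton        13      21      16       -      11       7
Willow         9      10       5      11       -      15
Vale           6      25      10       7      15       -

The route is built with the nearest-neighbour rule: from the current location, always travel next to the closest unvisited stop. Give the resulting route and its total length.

Total distance 53 m via the nearest-neighbour route Denton → Juniper → Willow → Grove → Easton → Vale → Denton.

At Denton the remaining stops are Juniper 4, Vale 6, Willow 9, Easton 13, Grove 19; go to Juniper.
At Juniper the remaining stops are Willow 5, Vale 10, Grove 15, Easton 16; go to Willow.
At Willow the remaining stops are Grove 10, Easton 11, Vale 15; go to Grove.
At Grove the remaining stops are Easton 21, Vale 25; go to Easton.
At Easton the remaining stops are Vale 7; go to Vale.
Return Vale→Denton: 6.
Total = 4 + 5 + 10 + 21 + 7 + 6 = 53.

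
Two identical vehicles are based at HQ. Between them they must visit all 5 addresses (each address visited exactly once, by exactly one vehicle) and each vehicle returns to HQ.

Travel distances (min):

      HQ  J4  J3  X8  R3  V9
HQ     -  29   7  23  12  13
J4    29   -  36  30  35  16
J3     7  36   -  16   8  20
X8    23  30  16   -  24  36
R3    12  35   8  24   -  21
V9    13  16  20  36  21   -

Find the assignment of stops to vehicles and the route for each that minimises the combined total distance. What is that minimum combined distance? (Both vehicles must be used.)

Try each way of splitting the stops between the two vehicles (each non-empty) and, for each split, find the best tour for each vehicle:
  {J4} + {J3, X8, R3, V9}: 58 + 81 = 139
  {J3} + {J4, X8, R3, V9}: 14 + 95 = 109
  {J4, J3} + {X8, R3, V9}: 72 + 81 = 153
  {X8} + {J4, J3, R3, V9}: 46 + 79 = 125
  {J4, X8} + {J3, R3, V9}: 82 + 49 = 131
  {J3, X8} + {J4, R3, V9}: 46 + 76 = 122
  … (15 splits in total)
  {R3} + {J4, J3, X8, V9}: 24 + 82 = 106  ← best
Best: vehicle 1 HQ → R3 → HQ = 24; vehicle 2 HQ → J3 → X8 → J4 → V9 → HQ = 82; combined 106.

Minimum combined distance: 106 min.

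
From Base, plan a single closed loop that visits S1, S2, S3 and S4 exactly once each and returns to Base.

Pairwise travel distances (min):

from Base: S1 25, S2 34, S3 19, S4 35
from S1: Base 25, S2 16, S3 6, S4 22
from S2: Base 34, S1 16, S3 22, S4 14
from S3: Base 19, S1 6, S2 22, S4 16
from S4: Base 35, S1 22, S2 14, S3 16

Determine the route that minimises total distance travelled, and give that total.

With 4 stops there are 4!/2 = 12 distinct round trips (a route and its reverse cost the same).
Base-S1-S2-S3-S4-Base: 25+16+22+16+35 = 114
Base-S1-S2-S4-S3-Base: 25+16+14+16+19 = 90
Base-S1-S3-S2-S4-Base: 25+6+22+14+35 = 102
Base-S1-S3-S4-S2-Base: 25+6+16+14+34 = 95
Base-S1-S4-S2-S3-Base: 25+22+14+22+19 = 102
Base-S1-S4-S3-S2-Base: 25+22+16+22+34 = 119
Base-S2-S1-S3-S4-Base: 34+16+6+16+35 = 107
Base-S2-S1-S4-S3-Base: 34+16+22+16+19 = 107
Base-S2-S3-S1-S4-Base: 34+22+6+22+35 = 119
Base-S2-S4-S1-S3-Base: 34+14+22+6+19 = 95
Base-S3-S1-S2-S4-Base: 19+6+16+14+35 = 90
Base-S3-S2-S1-S4-Base: 19+22+16+22+35 = 114
The minimum is 90.
One optimal route: Base → S1 → S2 → S4 → S3 → Base (or its reverse).

Minimum total distance: 90 min.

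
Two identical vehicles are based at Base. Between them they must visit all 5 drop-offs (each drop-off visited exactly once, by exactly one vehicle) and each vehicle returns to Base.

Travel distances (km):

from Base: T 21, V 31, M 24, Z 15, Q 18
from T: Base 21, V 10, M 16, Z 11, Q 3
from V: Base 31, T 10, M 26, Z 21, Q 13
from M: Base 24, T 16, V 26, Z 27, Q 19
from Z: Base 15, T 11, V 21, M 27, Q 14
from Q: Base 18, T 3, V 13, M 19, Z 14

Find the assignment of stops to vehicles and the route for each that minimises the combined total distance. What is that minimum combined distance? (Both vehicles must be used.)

Minimum combined distance: 111 km.

Try each way of splitting the stops between the two vehicles (each non-empty) and, for each split, find the best tour for each vehicle:
  {T} + {V, M, Z, Q}: 42 + 92 = 134
  {V} + {T, M, Z, Q}: 62 + 72 = 134
  {T, V} + {M, Z, Q}: 62 + 72 = 134
  {M} + {T, V, Z, Q}: 48 + 67 = 115
  {T, M} + {V, Z, Q}: 61 + 67 = 128
  {V, M} + {T, Z, Q}: 81 + 47 = 128
  … (15 splits in total)
  {Z} + {T, V, M, Q}: 30 + 81 = 111  ← best
Best: vehicle 1 Base → Z → Base = 30; vehicle 2 Base → M → T → V → Q → Base = 81; combined 111.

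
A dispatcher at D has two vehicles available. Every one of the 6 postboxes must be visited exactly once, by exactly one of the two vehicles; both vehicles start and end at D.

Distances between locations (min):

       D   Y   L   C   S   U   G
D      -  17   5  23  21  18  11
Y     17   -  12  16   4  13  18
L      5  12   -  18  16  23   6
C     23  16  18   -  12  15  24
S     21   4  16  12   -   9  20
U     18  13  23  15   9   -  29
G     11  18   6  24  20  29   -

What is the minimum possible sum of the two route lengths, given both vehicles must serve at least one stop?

Minimum combined distance: 88 min.

Try each way of splitting the stops between the two vehicles (each non-empty) and, for each split, find the best tour for each vehicle:
  {Y} + {L, C, S, U, G}: 34 + 74 = 108
  {L} + {Y, C, S, U, G}: 10 + 78 = 88
  {Y, L} + {C, S, U, G}: 34 + 74 = 108
  {C} + {Y, L, S, U, G}: 46 + 60 = 106
  {Y, C} + {L, S, U, G}: 56 + 58 = 114
  {L, C} + {Y, S, U, G}: 46 + 60 = 106
  … (31 splits in total)
Best: vehicle 1 D → L → D = 10; vehicle 2 D → U → C → S → Y → G → D = 78; combined 88.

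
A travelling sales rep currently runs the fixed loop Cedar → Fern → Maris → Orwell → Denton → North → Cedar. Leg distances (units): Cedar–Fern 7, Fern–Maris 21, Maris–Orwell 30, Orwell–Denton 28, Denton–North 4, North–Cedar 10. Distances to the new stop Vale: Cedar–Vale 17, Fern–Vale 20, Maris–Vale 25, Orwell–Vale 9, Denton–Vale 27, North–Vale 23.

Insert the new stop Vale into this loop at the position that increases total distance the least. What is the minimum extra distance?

Insertion cost between consecutive stops i–j is d(i,Vale) + d(Vale,j) − d(i,j):
  between Cedar and Fern: 17 + 20 − 7 = 30
  between Fern and Maris: 20 + 25 − 21 = 24
  between Maris and Orwell: 25 + 9 − 30 = 4
  between Orwell and Denton: 9 + 27 − 28 = 8
  between Denton and North: 27 + 23 − 4 = 46
  between North and Cedar: 23 + 17 − 10 = 30
Cheapest insertion is between Maris and Orwell, adding 4.
New total = 100 + 4 = 104.

Minimum extra distance: 4, inserting Vale between Maris and Orwell.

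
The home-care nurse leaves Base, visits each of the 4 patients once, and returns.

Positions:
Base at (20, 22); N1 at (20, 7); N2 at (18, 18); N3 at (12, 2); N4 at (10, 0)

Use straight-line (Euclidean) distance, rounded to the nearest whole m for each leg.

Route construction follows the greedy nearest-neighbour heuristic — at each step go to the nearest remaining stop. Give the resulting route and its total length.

Base → [N2:4 / N1:15 / N3:22 / N4:24] → N2 (4)
N2 → [N1:11 / N3:17 / N4:20] → N1 (11)
N1 → [N3:9 / N4:12] → N3 (9)
N3 → [N4:3] → N4 (3)
Return N4→Base: 24.
Total = 4 + 11 + 9 + 3 + 24 = 51.

Total distance 51 m via the nearest-neighbour route Base → N2 → N1 → N3 → N4 → Base.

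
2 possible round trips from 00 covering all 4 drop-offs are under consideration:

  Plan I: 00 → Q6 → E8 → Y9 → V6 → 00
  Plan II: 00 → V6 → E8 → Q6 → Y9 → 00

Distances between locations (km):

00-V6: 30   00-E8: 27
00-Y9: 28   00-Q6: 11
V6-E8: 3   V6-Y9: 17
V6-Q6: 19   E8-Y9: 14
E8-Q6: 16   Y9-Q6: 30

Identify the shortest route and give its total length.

88 km — Plan I is the shortest.

Plan I: 11 + 16 + 14 + 17 + 30 = 88
Plan II: 30 + 3 + 16 + 30 + 28 = 107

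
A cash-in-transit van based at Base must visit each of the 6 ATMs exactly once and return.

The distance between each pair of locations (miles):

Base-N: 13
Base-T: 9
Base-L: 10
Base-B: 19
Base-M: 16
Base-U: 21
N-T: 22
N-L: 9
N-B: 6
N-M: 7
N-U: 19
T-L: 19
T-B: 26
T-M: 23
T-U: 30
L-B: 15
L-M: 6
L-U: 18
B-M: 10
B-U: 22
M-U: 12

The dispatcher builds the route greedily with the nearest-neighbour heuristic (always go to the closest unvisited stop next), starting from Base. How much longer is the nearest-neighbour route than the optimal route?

4 miles longer than the optimal tour.

Base: T=9, L=10, N=13, M=16, B=19, U=21 ⇒ T
T: L=19, N=22, M=23, B=26, U=30 ⇒ L
L: M=6, N=9, B=15, U=18 ⇒ M
M: N=7, B=10, U=12 ⇒ N
N: B=6, U=19 ⇒ B
B: U=22 ⇒ U
NN route Base → T → L → M → N → B → U → Base costs 90.
Optimal: Base → T → L → N → B → M → U → Base costs 86 (by enumerating all 360 distinct tours).
Excess = 90 − 86 = 4.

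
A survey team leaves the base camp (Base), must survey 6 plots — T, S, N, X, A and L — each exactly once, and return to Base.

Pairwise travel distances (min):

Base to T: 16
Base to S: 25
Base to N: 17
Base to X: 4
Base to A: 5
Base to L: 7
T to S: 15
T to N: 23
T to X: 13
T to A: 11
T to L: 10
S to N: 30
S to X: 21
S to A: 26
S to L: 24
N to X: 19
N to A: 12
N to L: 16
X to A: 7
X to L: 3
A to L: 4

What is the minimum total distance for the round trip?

There are 360 distinct closed tours to check (reversals are equivalent).
Base → T → S → N → X → A → L → Base: 16+15+30+19+7+4+7 = 98
Base → T → S → N → X → L → A → Base: 16+15+30+19+3+4+5 = 92
Base → T → S → N → A → X → L → Base: 16+15+30+12+7+3+7 = 90
Base → T → S → N → A → L → X → Base: 16+15+30+12+4+3+4 = 84
Base → T → S → N → L → X → A → Base: 16+15+30+16+3+7+5 = 92
Base → T → S → N → L → A → X → Base: 16+15+30+16+4+7+4 = 92
Base → T → S → X → N → A → L → Base: 16+15+21+19+12+4+7 = 94
Base → T → S → X → N → L → A → Base: 16+15+21+19+16+4+5 = 96
… (352 more)
Base → X → L → T → S → N → A → Base: 4+3+10+15+30+12+5 = 79  ← best
The minimum is 79.
One optimal route: Base → X → L → T → S → N → A → Base (or its reverse).

79 min — the shortest possible round trip.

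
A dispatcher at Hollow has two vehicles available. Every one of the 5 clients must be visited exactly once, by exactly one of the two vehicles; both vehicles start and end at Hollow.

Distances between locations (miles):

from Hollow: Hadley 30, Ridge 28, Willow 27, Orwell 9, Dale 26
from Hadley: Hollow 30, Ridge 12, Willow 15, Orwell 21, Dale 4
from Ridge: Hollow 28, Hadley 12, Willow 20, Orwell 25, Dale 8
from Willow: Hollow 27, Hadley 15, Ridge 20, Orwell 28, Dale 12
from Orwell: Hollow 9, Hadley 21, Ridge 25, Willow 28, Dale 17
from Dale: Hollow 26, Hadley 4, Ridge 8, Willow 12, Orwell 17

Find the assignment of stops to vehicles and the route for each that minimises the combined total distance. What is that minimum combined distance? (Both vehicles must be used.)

There are 2^4 − 1 = 15 ways to divide the 5 stops into two non-empty groups. For each, the best each vehicle can do is its own shortest tour through its group:
  {Hadley} + {Ridge, Willow, Orwell, Dale}: 60 + 81 = 141
  {Ridge} + {Hadley, Willow, Orwell, Dale}: 56 + 72 = 128
  {Hadley, Ridge} + {Willow, Orwell, Dale}: 70 + 65 = 135
  {Willow} + {Hadley, Ridge, Orwell, Dale}: 54 + 70 = 124
  {Hadley, Willow} + {Ridge, Orwell, Dale}: 72 + 62 = 134
  {Ridge, Willow} + {Hadley, Orwell, Dale}: 75 + 60 = 135
  … (15 splits in total)
  {Orwell} + {Hadley, Ridge, Willow, Dale}: 18 + 82 = 100  ← best
Best: vehicle 1 Hollow → Orwell → Hollow = 18; vehicle 2 Hollow → Ridge → Dale → Hadley → Willow → Hollow = 82; combined 100.

100 miles — the smallest possible combined total.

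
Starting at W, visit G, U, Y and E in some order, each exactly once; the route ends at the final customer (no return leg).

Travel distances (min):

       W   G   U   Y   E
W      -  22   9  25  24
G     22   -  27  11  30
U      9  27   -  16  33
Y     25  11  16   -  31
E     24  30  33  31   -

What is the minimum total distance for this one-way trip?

There are 4! = 24 possible orderings.
W→G→U→Y→E: 22+27+16+31 = 96
W→G→U→E→Y: 22+27+33+31 = 113
W→G→Y→U→E: 22+11+16+33 = 82
W→G→Y→E→U: 22+11+31+33 = 97
W→G→E→U→Y: 22+30+33+16 = 101
W→G→E→Y→U: 22+30+31+16 = 99
W→U→G→Y→E: 9+27+11+31 = 78
W→U→G→E→Y: 9+27+30+31 = 97
W→U→Y→G→E: 9+16+11+30 = 66
W→U→Y→E→G: 9+16+31+30 = 86
W→U→E→G→Y: 9+33+30+11 = 83
W→U→E→Y→G: 9+33+31+11 = 84
W→Y→G→U→E: 25+11+27+33 = 96
W→Y→G→E→U: 25+11+30+33 = 99
… (10 more)
The minimum is 66.
One shortest path: W → U → Y → G → E.

Shortest open route: 66 min.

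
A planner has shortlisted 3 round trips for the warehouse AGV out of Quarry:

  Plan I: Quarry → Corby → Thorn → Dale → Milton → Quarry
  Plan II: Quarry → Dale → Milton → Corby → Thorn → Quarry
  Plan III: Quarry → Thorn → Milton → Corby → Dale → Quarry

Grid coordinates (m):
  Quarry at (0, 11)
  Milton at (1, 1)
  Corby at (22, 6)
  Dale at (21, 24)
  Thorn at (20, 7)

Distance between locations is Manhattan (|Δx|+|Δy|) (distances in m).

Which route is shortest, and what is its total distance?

Shortest is Plan I, total 102 m.

Plan I: 27 + 3 + 18 + 43 + 11 = 102
Plan II: 34 + 43 + 26 + 3 + 24 = 130
Plan III: 24 + 25 + 26 + 19 + 34 = 128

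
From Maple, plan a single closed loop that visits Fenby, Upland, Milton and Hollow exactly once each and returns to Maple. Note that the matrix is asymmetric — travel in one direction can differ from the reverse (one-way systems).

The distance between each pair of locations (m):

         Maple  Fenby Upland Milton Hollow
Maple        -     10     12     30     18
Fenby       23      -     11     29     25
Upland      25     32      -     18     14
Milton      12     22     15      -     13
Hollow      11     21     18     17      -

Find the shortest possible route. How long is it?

63 m — the shortest possible round trip.

Maple → Fenby → Upland → Milton → Hollow → Maple: 10+11+18+13+11 = 63
Maple → Fenby → Upland → Hollow → Milton → Maple: 10+11+14+17+12 = 64
Maple → Fenby → Milton → Upland → Hollow → Maple: 10+29+15+14+11 = 79
Maple → Fenby → Milton → Hollow → Upland → Maple: 10+29+13+18+25 = 95
Maple → Fenby → Hollow → Upland → Milton → Maple: 10+25+18+18+12 = 83
Maple → Fenby → Hollow → Milton → Upland → Maple: 10+25+17+15+25 = 92
Maple → Upland → Fenby → Milton → Hollow → Maple: 12+32+29+13+11 = 97
Maple → Upland → Fenby → Hollow → Milton → Maple: 12+32+25+17+12 = 98
Maple → Upland → Milton → Fenby → Hollow → Maple: 12+18+22+25+11 = 88
Maple → Upland → Milton → Hollow → Fenby → Maple: 12+18+13+21+23 = 87
Maple → Upland → Hollow → Fenby → Milton → Maple: 12+14+21+29+12 = 88
Maple → Upland → Hollow → Milton → Fenby → Maple: 12+14+17+22+23 = 88
Maple → Milton → Fenby → Upland → Hollow → Maple: 30+22+11+14+11 = 88
Maple → Milton → Fenby → Hollow → Upland → Maple: 30+22+25+18+25 = 120
… (10 more)
The minimum is 63.
One optimal route: Maple → Fenby → Upland → Milton → Hollow → Maple.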